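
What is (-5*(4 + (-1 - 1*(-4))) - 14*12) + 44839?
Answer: 44636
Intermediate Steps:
(-5*(4 + (-1 - 1*(-4))) - 14*12) + 44839 = (-5*(4 + (-1 + 4)) - 168) + 44839 = (-5*(4 + 3) - 168) + 44839 = (-5*7 - 168) + 44839 = (-35 - 168) + 44839 = -203 + 44839 = 44636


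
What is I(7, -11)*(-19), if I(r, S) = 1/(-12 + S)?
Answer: 19/23 ≈ 0.82609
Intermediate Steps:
I(7, -11)*(-19) = -19/(-12 - 11) = -19/(-23) = -1/23*(-19) = 19/23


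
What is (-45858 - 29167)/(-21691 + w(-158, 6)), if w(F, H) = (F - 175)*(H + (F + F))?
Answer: -75025/81539 ≈ -0.92011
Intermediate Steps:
w(F, H) = (-175 + F)*(H + 2*F)
(-45858 - 29167)/(-21691 + w(-158, 6)) = (-45858 - 29167)/(-21691 + (-350*(-158) - 175*6 + 2*(-158)**2 - 158*6)) = -75025/(-21691 + (55300 - 1050 + 2*24964 - 948)) = -75025/(-21691 + (55300 - 1050 + 49928 - 948)) = -75025/(-21691 + 103230) = -75025/81539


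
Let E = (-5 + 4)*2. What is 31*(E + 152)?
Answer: 4650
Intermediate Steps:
E = -2 (E = -1*2 = -2)
31*(E + 152) = 31*(-2 + 152) = 31*150 = 4650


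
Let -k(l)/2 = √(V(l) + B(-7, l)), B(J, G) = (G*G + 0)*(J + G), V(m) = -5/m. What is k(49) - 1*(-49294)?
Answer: 49294 - 2*√4941253/7 ≈ 48659.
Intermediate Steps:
B(J, G) = G²*(G + J) (B(J, G) = (G² + 0)*(G + J) = G²*(G + J))
k(l) = -2*√(-5/l + l²*(-7 + l)) (k(l) = -2*√(-5/l + l²*(l - 7)) = -2*√(-5/l + l²*(-7 + l)))
k(49) - 1*(-49294) = -2*√(-5 + 49³*(-7 + 49))/7 - 1*(-49294) = -2*√(-5 + 117649*42)/7 + 49294 = -2*√(-5 + 4941258)/7 + 49294 = -2*√4941253/7 + 49294 = 49294 - 2*√4941253/7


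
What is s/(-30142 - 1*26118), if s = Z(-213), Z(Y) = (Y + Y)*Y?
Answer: -45369/28130 ≈ -1.6128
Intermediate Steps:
Z(Y) = 2*Y**2 (Z(Y) = (2*Y)*Y = 2*Y**2)
s = 90738 (s = 2*(-213)**2 = 2*45369 = 90738)
s/(-30142 - 1*26118) = 90738/(-30142 - 1*26118) = 90738/(-30142 - 26118) = 90738/(-56260) = 90738*(-1/56260) = -45369/28130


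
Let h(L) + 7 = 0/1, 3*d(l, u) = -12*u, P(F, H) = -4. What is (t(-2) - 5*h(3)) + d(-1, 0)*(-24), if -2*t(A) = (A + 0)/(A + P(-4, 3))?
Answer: 209/6 ≈ 34.833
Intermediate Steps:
d(l, u) = -4*u (d(l, u) = (-12*u)/3 = -4*u)
t(A) = -A/(2*(-4 + A)) (t(A) = -(A + 0)/(2*(A - 4)) = -A/(2*(-4 + A)))
h(L) = -7 (h(L) = -7 + 0/1 = -7 + 0*1 = -7 + 0 = -7)
(t(-2) - 5*h(3)) + d(-1, 0)*(-24) = (-1*(-2)/(-8 + 2*(-2)) - 5*(-7)) - 4*0*(-24) = (-1*(-2)/(-8 - 4) + 35) + 0*(-24) = (-1*(-2)/(-12) + 35) + 0 = (-1*(-2)*(-1/12) + 35) + 0 = (-1/6 + 35) + 0 = 209/6 + 0 = 209/6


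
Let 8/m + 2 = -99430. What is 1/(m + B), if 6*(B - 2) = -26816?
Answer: -12429/55524487 ≈ -0.00022385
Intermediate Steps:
B = -13402/3 (B = 2 + (1/6)*(-26816) = 2 - 13408/3 = -13402/3 ≈ -4467.3)
m = -1/12429 (m = 8/(-2 - 99430) = 8/(-99432) = 8*(-1/99432) = -1/12429 ≈ -8.0457e-5)
1/(m + B) = 1/(-1/12429 - 13402/3) = 1/(-55524487/12429) = -12429/55524487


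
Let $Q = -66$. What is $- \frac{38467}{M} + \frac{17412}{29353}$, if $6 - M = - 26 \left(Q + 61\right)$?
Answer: $\frac{1131280939}{3639772} \approx 310.81$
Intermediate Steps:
$M = -124$ ($M = 6 - - 26 \left(-66 + 61\right) = 6 - \left(-26\right) \left(-5\right) = 6 - 130 = -124$)
$- \frac{38467}{M} + \frac{17412}{29353} = - \frac{38467}{-124} + \frac{17412}{29353} = \left(-38467\right) \left(- \frac{1}{124}\right) + 17412 \cdot \frac{1}{29353} = \frac{38467}{124} + \frac{17412}{29353} = \frac{1131280939}{3639772}$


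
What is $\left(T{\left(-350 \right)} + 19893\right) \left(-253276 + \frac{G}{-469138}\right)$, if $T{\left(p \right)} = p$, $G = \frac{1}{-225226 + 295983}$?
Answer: $- \frac{164306707855961972031}{33194797466} \approx -4.9498 \cdot 10^{9}$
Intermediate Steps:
$G = \frac{1}{70757} \approx 1.4133 \cdot 10^{-5}$
$\left(T{\left(-350 \right)} + 19893\right) \left(-253276 + \frac{G}{-469138}\right) = \left(-350 + 19893\right) \left(-253276 + \frac{1}{70757 \left(-469138\right)}\right) = 19543 \left(-253276 + \frac{1}{70757} \left(- \frac{1}{469138}\right)\right) = 19543 \left(-253276 - \frac{1}{33194797466}\right) = 19543 \left(- \frac{8407445522998617}{33194797466}\right) = - \frac{164306707855961972031}{33194797466}$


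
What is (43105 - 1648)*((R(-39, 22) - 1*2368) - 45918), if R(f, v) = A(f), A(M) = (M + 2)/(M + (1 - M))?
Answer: -2003326611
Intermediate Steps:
A(M) = 2 + M (A(M) = (2 + M)/1 = (2 + M)*1 = 2 + M)
R(f, v) = 2 + f
(43105 - 1648)*((R(-39, 22) - 1*2368) - 45918) = (43105 - 1648)*(((2 - 39) - 1*2368) - 45918) = 41457*((-37 - 2368) - 45918) = 41457*(-2405 - 45918) = 41457*(-48323) = -2003326611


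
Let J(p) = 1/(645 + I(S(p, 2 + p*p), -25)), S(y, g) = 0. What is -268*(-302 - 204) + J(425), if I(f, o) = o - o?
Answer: 87467161/645 ≈ 1.3561e+5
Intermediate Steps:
I(f, o) = 0
J(p) = 1/645 (J(p) = 1/(645 + 0) = 1/645)
-268*(-302 - 204) + J(425) = -268*(-302 - 204) + 1/645 = -268*(-506) + 1/645 = 135608 + 1/645 = 87467161/645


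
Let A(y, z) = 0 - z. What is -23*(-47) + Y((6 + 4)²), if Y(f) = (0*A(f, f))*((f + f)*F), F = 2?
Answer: 1081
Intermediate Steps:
A(y, z) = -z
Y(f) = 0 (Y(f) = (0*(-f))*((f + f)*2) = 0*((2*f)*2) = 0*(4*f) = 0)
-23*(-47) + Y((6 + 4)²) = -23*(-47) + 0 = 1081 + 0 = 1081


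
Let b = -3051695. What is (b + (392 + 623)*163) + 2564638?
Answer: -321612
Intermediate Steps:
(b + (392 + 623)*163) + 2564638 = (-3051695 + (392 + 623)*163) + 2564638 = (-3051695 + 1015*163) + 2564638 = (-3051695 + 165445) + 2564638 = -2886250 + 2564638 = -321612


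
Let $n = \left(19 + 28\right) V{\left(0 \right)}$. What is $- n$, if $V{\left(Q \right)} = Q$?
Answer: $0$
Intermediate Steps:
$n = 0$ ($n = \left(19 + 28\right) 0 = 47 \cdot 0 = 0$)
$- n = \left(-1\right) 0 = 0$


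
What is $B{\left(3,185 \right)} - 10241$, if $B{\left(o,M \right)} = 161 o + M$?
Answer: $-9573$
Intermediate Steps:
$B{\left(o,M \right)} = M + 161 o$
$B{\left(3,185 \right)} - 10241 = \left(185 + 161 \cdot 3\right) - 10241 = \left(185 + 483\right) - 10241 = 668 - 10241 = -9573$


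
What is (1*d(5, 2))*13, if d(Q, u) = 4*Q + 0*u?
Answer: 260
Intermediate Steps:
d(Q, u) = 4*Q (d(Q, u) = 4*Q + 0 = 4*Q)
(1*d(5, 2))*13 = (1*(4*5))*13 = (1*20)*13 = 20*13 = 260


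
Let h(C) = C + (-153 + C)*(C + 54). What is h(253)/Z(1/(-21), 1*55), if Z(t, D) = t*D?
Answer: -650013/55 ≈ -11818.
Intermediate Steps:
h(C) = C + (-153 + C)*(54 + C)
Z(t, D) = D*t
h(253)/Z(1/(-21), 1*55) = (-8262 + 253² - 98*253)/(((1*55)/(-21))) = (-8262 + 64009 - 24794)/((55*(-1/21))) = 30953/(-55/21) = 30953*(-21/55) = -650013/55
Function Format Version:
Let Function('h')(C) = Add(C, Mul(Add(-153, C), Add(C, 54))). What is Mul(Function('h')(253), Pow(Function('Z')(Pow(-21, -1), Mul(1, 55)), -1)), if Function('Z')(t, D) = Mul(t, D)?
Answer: Rational(-650013, 55) ≈ -11818.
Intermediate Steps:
Function('h')(C) = Add(C, Mul(Add(-153, C), Add(54, C)))
Function('Z')(t, D) = Mul(D, t)
Mul(Function('h')(253), Pow(Function('Z')(Pow(-21, -1), Mul(1, 55)), -1)) = Mul(Add(-8262, Pow(253, 2), Mul(-98, 253)), Pow(Mul(Mul(1, 55), Pow(-21, -1)), -1)) = Mul(Add(-8262, 64009, -24794), Pow(Mul(55, Rational(-1, 21)), -1)) = Mul(30953, Pow(Rational(-55, 21), -1)) = Mul(30953, Rational(-21, 55)) = Rational(-650013, 55)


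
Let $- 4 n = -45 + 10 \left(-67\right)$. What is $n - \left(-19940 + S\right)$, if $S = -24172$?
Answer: $\frac{177163}{4} \approx 44291.0$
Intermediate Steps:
$n = \frac{715}{4}$ ($n = - \frac{-45 + 10 \left(-67\right)}{4} = - \frac{-45 - 670}{4} = \left(- \frac{1}{4}\right) \left(-715\right) = \frac{715}{4} \approx 178.75$)
$n - \left(-19940 + S\right) = \frac{715}{4} - \left(-19940 - 24172\right) = \frac{715}{4} - -44112 = \frac{715}{4} + 44112 = \frac{177163}{4}$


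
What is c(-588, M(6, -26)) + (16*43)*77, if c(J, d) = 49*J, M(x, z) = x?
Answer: 24164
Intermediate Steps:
c(-588, M(6, -26)) + (16*43)*77 = 49*(-588) + (16*43)*77 = -28812 + 688*77 = -28812 + 52976 = 24164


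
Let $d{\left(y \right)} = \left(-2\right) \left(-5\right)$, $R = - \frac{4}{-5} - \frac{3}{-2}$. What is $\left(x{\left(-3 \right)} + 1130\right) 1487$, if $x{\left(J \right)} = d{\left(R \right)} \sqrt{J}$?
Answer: $1680310 + 14870 i \sqrt{3} \approx 1.6803 \cdot 10^{6} + 25756.0 i$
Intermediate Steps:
$R = \frac{23}{10}$ ($R = \left(-4\right) \left(- \frac{1}{5}\right) - - \frac{3}{2} = \frac{4}{5} + \frac{3}{2} = \frac{23}{10} \approx 2.3$)
$d{\left(y \right)} = 10$
$x{\left(J \right)} = 10 \sqrt{J}$
$\left(x{\left(-3 \right)} + 1130\right) 1487 = \left(10 \sqrt{-3} + 1130\right) 1487 = \left(10 i \sqrt{3} + 1130\right) 1487 = \left(1130 + 10 i \sqrt{3}\right) 1487 = 1680310 + 14870 i \sqrt{3}$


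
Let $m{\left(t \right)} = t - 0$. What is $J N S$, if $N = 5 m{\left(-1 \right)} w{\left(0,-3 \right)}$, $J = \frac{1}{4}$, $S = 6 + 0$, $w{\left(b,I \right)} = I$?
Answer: $\frac{45}{2} \approx 22.5$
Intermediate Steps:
$m{\left(t \right)} = t$ ($m{\left(t \right)} = t + 0 = t$)
$S = 6$
$J = \frac{1}{4} \approx 0.25$
$N = 15$ ($N = 5 \left(-1\right) \left(-3\right) = \left(-5\right) \left(-3\right) = 15$)
$J N S = \frac{1}{4} \cdot 15 \cdot 6 = \frac{15}{4} \cdot 6 = \frac{45}{2}$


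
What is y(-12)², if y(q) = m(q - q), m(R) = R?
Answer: 0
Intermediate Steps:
y(q) = 0 (y(q) = q - q = 0)
y(-12)² = 0² = 0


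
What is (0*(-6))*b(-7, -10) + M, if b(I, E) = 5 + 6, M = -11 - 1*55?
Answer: -66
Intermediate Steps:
M = -66 (M = -11 - 55 = -66)
b(I, E) = 11
(0*(-6))*b(-7, -10) + M = (0*(-6))*11 - 66 = 0*11 - 66 = 0 - 66 = -66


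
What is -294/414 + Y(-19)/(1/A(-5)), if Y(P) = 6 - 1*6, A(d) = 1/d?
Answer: -49/69 ≈ -0.71014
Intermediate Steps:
Y(P) = 0 (Y(P) = 6 - 6 = 0)
-294/414 + Y(-19)/(1/A(-5)) = -294/414 + 0/(1/(1/(-5))) = -294*1/414 + 0/(1/(-⅕)) = -49/69 + 0/(-5) = -49/69 + 0*(-⅕) = -49/69 + 0 = -49/69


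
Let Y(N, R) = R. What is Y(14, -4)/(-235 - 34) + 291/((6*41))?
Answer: 26421/22058 ≈ 1.1978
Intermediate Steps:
Y(14, -4)/(-235 - 34) + 291/((6*41)) = -4/(-235 - 34) + 291/((6*41)) = -4/(-269) + 291/246 = -4*(-1/269) + 291*(1/246) = 4/269 + 97/82 = 26421/22058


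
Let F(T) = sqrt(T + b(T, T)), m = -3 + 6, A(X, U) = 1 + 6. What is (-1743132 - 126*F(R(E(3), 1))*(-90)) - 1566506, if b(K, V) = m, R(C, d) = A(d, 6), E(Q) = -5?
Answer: -3309638 + 11340*sqrt(10) ≈ -3.2738e+6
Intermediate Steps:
A(X, U) = 7
R(C, d) = 7
m = 3
b(K, V) = 3
F(T) = sqrt(3 + T) (F(T) = sqrt(T + 3) = sqrt(3 + T))
(-1743132 - 126*F(R(E(3), 1))*(-90)) - 1566506 = (-1743132 - 126*sqrt(3 + 7)*(-90)) - 1566506 = (-1743132 - 126*sqrt(10)*(-90)) - 1566506 = (-1743132 + 11340*sqrt(10)) - 1566506 = -3309638 + 11340*sqrt(10)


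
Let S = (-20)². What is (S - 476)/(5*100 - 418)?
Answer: -38/41 ≈ -0.92683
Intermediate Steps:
S = 400
(S - 476)/(5*100 - 418) = (400 - 476)/(5*100 - 418) = -76/(500 - 418) = -76/82 = -76*1/82 = -38/41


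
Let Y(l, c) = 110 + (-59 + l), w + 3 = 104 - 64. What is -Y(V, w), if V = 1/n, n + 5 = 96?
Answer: -4642/91 ≈ -51.011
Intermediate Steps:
n = 91 (n = -5 + 96 = 91)
V = 1/91 ≈ 0.010989
w = 37 (w = -3 + (104 - 64) = -3 + 40 = 37)
Y(l, c) = 51 + l
-Y(V, w) = -(51 + 1/91) = -1*4642/91 = -4642/91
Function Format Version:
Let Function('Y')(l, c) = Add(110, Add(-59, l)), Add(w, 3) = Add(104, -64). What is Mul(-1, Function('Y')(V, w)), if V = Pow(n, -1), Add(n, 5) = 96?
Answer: Rational(-4642, 91) ≈ -51.011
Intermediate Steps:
n = 91 (n = Add(-5, 96) = 91)
V = Rational(1, 91) (V = Pow(91, -1) = Rational(1, 91) ≈ 0.010989)
w = 37 (w = Add(-3, Add(104, -64)) = Add(-3, 40) = 37)
Function('Y')(l, c) = Add(51, l)
Mul(-1, Function('Y')(V, w)) = Mul(-1, Add(51, Rational(1, 91))) = Mul(-1, Rational(4642, 91)) = Rational(-4642, 91)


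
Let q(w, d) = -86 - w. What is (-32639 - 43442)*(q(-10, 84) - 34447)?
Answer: 2626544363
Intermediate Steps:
(-32639 - 43442)*(q(-10, 84) - 34447) = (-32639 - 43442)*((-86 - 1*(-10)) - 34447) = -76081*((-86 + 10) - 34447) = -76081*(-76 - 34447) = -76081*(-34523) = 2626544363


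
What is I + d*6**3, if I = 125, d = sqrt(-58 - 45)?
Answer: 125 + 216*I*sqrt(103) ≈ 125.0 + 2192.2*I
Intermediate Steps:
d = I*sqrt(103) (d = sqrt(-103) = I*sqrt(103) ≈ 10.149*I)
I + d*6**3 = 125 + (I*sqrt(103))*6**3 = 125 + (I*sqrt(103))*216 = 125 + 216*I*sqrt(103)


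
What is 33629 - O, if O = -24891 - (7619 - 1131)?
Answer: 65008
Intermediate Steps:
O = -31379 (O = -24891 - 1*6488 = -24891 - 6488 = -31379)
33629 - O = 33629 - 1*(-31379) = 33629 + 31379 = 65008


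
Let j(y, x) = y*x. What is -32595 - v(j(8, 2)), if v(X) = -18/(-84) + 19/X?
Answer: -3650797/112 ≈ -32596.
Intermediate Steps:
j(y, x) = x*y
v(X) = 3/14 + 19/X (v(X) = -18*(-1/84) + 19/X = 3/14 + 19/X)
-32595 - v(j(8, 2)) = -32595 - (3/14 + 19/((2*8))) = -32595 - (3/14 + 19/16) = -32595 - 1*157/112 = -32595 - 157/112 = -3650797/112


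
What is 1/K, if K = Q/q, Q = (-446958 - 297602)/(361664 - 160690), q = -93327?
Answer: 9378150249/372280 ≈ 25191.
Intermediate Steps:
Q = -372280/100487 (Q = -744560/200974 = -744560*1/200974 = -372280/100487 ≈ -3.7048)
K = 372280/9378150249 (K = -372280/100487/(-93327) = -372280/100487*(-1/93327) = 372280/9378150249 ≈ 3.9697e-5)
1/K = 1/(372280/9378150249) = 9378150249/372280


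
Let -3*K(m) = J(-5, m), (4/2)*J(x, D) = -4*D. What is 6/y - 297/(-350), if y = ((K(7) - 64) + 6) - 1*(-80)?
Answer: 1503/1400 ≈ 1.0736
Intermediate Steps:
J(x, D) = -2*D (J(x, D) = (-4*D)/2 = -2*D)
K(m) = 2*m/3 (K(m) = -(-2)*m/3 = 2*m/3)
y = 80/3 (y = (((2/3)*7 - 64) + 6) - 1*(-80) = ((14/3 - 64) + 6) + 80 = (-178/3 + 6) + 80 = -160/3 + 80 = 80/3 ≈ 26.667)
6/y - 297/(-350) = 6/(80/3) - 297/(-350) = 6*(3/80) - 297*(-1/350) = 9/40 + 297/350 = 1503/1400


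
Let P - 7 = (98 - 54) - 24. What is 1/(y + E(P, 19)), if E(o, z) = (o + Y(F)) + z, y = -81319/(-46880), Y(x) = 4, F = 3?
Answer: 46880/2425319 ≈ 0.019329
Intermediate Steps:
P = 27 (P = 7 + ((98 - 54) - 24) = 7 + (44 - 24) = 7 + 20 = 27)
y = 81319/46880 (y = -81319*(-1/46880) = 81319/46880 ≈ 1.7346)
E(o, z) = 4 + o + z (E(o, z) = (o + 4) + z = (4 + o) + z = 4 + o + z)
1/(y + E(P, 19)) = 1/(81319/46880 + (4 + 27 + 19)) = 1/(81319/46880 + 50) = 1/(2425319/46880) = 46880/2425319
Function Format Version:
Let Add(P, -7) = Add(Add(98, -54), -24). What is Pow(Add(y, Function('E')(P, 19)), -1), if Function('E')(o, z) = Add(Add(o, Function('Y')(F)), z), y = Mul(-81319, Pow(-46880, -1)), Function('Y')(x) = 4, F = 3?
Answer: Rational(46880, 2425319) ≈ 0.019329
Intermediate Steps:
P = 27 (P = Add(7, Add(Add(98, -54), -24)) = Add(7, Add(44, -24)) = Add(7, 20) = 27)
y = Rational(81319, 46880) (y = Mul(-81319, Rational(-1, 46880)) = Rational(81319, 46880) ≈ 1.7346)
Function('E')(o, z) = Add(4, o, z) (Function('E')(o, z) = Add(Add(o, 4), z) = Add(Add(4, o), z) = Add(4, o, z))
Pow(Add(y, Function('E')(P, 19)), -1) = Pow(Add(Rational(81319, 46880), Add(4, 27, 19)), -1) = Pow(Add(Rational(81319, 46880), 50), -1) = Pow(Rational(2425319, 46880), -1) = Rational(46880, 2425319)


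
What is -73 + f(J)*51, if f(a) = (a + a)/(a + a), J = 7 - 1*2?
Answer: -22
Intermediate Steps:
J = 5 (J = 7 - 2 = 5)
f(a) = 1 (f(a) = (2*a)/((2*a)) = (2*a)*(1/(2*a)) = 1)
-73 + f(J)*51 = -73 + 1*51 = -73 + 51 = -22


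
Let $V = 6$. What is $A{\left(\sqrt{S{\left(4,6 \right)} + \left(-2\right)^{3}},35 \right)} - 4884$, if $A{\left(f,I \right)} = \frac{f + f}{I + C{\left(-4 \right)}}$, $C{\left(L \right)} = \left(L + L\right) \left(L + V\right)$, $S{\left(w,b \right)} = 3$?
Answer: $-4884 + \frac{2 i \sqrt{5}}{19} \approx -4884.0 + 0.23538 i$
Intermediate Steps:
$C{\left(L \right)} = 2 L \left(6 + L\right)$ ($C{\left(L \right)} = \left(L + L\right) \left(L + 6\right) = 2 L \left(6 + L\right)$)
$A{\left(f,I \right)} = \frac{2 f}{-16 + I}$ ($A{\left(f,I \right)} = \frac{f + f}{I + 2 \left(-4\right) \left(6 - 4\right)} = \frac{2 f}{I + 2 \left(-4\right) 2} = \frac{2 f}{I - 16} = \frac{2 f}{-16 + I}$)
$A{\left(\sqrt{S{\left(4,6 \right)} + \left(-2\right)^{3}},35 \right)} - 4884 = \frac{2 \sqrt{3 + \left(-2\right)^{3}}}{-16 + 35} - 4884 = \frac{2 \sqrt{3 - 8}}{19} - 4884 = 2 \sqrt{-5} \cdot \frac{1}{19} - 4884 = 2 i \sqrt{5} \cdot \frac{1}{19} - 4884 = \frac{2 i \sqrt{5}}{19} - 4884 = -4884 + \frac{2 i \sqrt{5}}{19}$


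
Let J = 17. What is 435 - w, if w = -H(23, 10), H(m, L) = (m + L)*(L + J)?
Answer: 1326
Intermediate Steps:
H(m, L) = (17 + L)*(L + m) (H(m, L) = (m + L)*(L + 17) = (L + m)*(17 + L) = (17 + L)*(L + m))
w = -891 (w = -(10**2 + 17*10 + 17*23 + 10*23) = -(100 + 170 + 391 + 230) = -1*891 = -891)
435 - w = 435 - 1*(-891) = 435 + 891 = 1326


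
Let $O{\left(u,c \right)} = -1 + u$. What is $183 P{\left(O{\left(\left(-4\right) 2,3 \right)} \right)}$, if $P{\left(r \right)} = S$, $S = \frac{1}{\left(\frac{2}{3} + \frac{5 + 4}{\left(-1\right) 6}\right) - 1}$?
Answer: $- \frac{1098}{11} \approx -99.818$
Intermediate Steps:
$S = - \frac{6}{11}$ ($S = \frac{1}{\left(2 \cdot \frac{1}{3} + \frac{9}{-6}\right) - 1} = \frac{1}{\left(\frac{2}{3} + 9 \left(- \frac{1}{6}\right)\right) - 1} = \frac{1}{\left(\frac{2}{3} - \frac{3}{2}\right) - 1} = \frac{1}{- \frac{5}{6} - 1} = \frac{1}{- \frac{11}{6}} = - \frac{6}{11} \approx -0.54545$)
$P{\left(r \right)} = - \frac{6}{11}$
$183 P{\left(O{\left(\left(-4\right) 2,3 \right)} \right)} = 183 \left(- \frac{6}{11}\right) = - \frac{1098}{11}$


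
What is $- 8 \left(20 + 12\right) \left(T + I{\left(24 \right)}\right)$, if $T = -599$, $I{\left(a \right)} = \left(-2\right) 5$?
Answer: $155904$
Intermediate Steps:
$I{\left(a \right)} = -10$
$- 8 \left(20 + 12\right) \left(T + I{\left(24 \right)}\right) = - 8 \left(20 + 12\right) \left(-599 - 10\right) = \left(-8\right) 32 \left(-609\right) = \left(-256\right) \left(-609\right) = 155904$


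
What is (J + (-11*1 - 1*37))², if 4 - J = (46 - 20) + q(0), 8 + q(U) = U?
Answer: 3844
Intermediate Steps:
q(U) = -8 + U
J = -14 (J = 4 - ((46 - 20) + (-8 + 0)) = 4 - (26 - 8) = 4 - 1*18 = 4 - 18 = -14)
(J + (-11*1 - 1*37))² = (-14 + (-11*1 - 1*37))² = (-14 + (-11 - 37))² = (-14 - 48)² = (-62)² = 3844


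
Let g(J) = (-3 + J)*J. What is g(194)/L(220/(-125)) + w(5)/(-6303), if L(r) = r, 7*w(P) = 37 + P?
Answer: -88466429/4202 ≈ -21053.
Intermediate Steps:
w(P) = 37/7 + P/7 (w(P) = (37 + P)/7 = 37/7 + P/7)
g(J) = J*(-3 + J)
g(194)/L(220/(-125)) + w(5)/(-6303) = (194*(-3 + 194))/((220/(-125))) + (37/7 + (⅐)*5)/(-6303) = (194*191)/((220*(-1/125))) + (37/7 + 5/7)*(-1/6303) = 37054/(-44/25) + 6*(-1/6303) = 37054*(-25/44) - 2/2101 = -463175/22 - 2/2101 = -88466429/4202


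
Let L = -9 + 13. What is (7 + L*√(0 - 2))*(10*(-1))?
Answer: -70 - 40*I*√2 ≈ -70.0 - 56.569*I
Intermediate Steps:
L = 4
(7 + L*√(0 - 2))*(10*(-1)) = (7 + 4*√(0 - 2))*(10*(-1)) = (7 + 4*√(-2))*(-10) = (7 + 4*(I*√2))*(-10) = (7 + 4*I*√2)*(-10) = -70 - 40*I*√2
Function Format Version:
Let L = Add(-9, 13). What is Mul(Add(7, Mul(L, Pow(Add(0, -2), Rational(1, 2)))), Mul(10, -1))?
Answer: Add(-70, Mul(-40, I, Pow(2, Rational(1, 2)))) ≈ Add(-70.000, Mul(-56.569, I))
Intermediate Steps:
L = 4
Mul(Add(7, Mul(L, Pow(Add(0, -2), Rational(1, 2)))), Mul(10, -1)) = Mul(Add(7, Mul(4, Pow(Add(0, -2), Rational(1, 2)))), Mul(10, -1)) = Mul(Add(7, Mul(4, Pow(-2, Rational(1, 2)))), -10) = Mul(Add(7, Mul(4, Mul(I, Pow(2, Rational(1, 2))))), -10) = Mul(Add(7, Mul(4, I, Pow(2, Rational(1, 2)))), -10) = Add(-70, Mul(-40, I, Pow(2, Rational(1, 2))))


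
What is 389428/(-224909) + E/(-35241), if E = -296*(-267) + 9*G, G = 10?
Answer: -10506360682/2642006023 ≈ -3.9767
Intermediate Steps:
E = 79122 (E = -296*(-267) + 9*10 = 79032 + 90 = 79122)
389428/(-224909) + E/(-35241) = 389428/(-224909) + 79122/(-35241) = 389428*(-1/224909) + 79122*(-1/35241) = -389428/224909 - 26374/11747 = -10506360682/2642006023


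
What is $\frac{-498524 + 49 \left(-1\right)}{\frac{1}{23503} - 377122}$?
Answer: $\frac{3905987073}{2954499455} \approx 1.322$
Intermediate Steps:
$\frac{-498524 + 49 \left(-1\right)}{\frac{1}{23503} - 377122} = \frac{-498524 - 49}{\frac{1}{23503} - 377122} = - \frac{498573}{- \frac{8863498365}{23503}} = \left(-498573\right) \left(- \frac{23503}{8863498365}\right) = \frac{3905987073}{2954499455}$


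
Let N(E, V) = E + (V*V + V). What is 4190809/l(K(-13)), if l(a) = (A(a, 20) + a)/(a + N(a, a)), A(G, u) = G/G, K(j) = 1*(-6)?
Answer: -75434562/5 ≈ -1.5087e+7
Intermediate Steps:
K(j) = -6
A(G, u) = 1
N(E, V) = E + V + V**2 (N(E, V) = E + (V**2 + V) = E + (V + V**2) = E + V + V**2)
l(a) = (1 + a)/(a**2 + 3*a) (l(a) = (1 + a)/(a + (a + a + a**2)) = (1 + a)/(a + (a**2 + 2*a)) = (1 + a)/(a**2 + 3*a))
4190809/l(K(-13)) = 4190809/(((1 - 6)/((-6)*(3 - 6)))) = 4190809/((-1/6*(-5)/(-3))) = 4190809/((-1/6*(-1/3)*(-5))) = 4190809/(-5/18) = 4190809*(-18/5) = -75434562/5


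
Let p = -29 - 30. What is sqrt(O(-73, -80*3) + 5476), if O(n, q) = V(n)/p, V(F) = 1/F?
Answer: 13*sqrt(601071999)/4307 ≈ 74.000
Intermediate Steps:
p = -59
O(n, q) = -1/(59*n) (O(n, q) = 1/(n*(-59)) = -1/59/n = -1/(59*n))
sqrt(O(-73, -80*3) + 5476) = sqrt(-1/59/(-73) + 5476) = sqrt(-1/59*(-1/73) + 5476) = sqrt(1/4307 + 5476) = sqrt(23585133/4307) = 13*sqrt(601071999)/4307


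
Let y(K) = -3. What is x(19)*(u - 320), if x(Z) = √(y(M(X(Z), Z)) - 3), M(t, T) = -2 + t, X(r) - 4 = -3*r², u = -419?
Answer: -739*I*√6 ≈ -1810.2*I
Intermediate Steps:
X(r) = 4 - 3*r²
x(Z) = I*√6 (x(Z) = √(-3 - 3) = √(-6) = I*√6)
x(19)*(u - 320) = (I*√6)*(-419 - 320) = (I*√6)*(-739) = -739*I*√6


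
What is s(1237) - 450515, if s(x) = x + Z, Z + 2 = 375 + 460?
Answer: -448445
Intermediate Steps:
Z = 833 (Z = -2 + (375 + 460) = -2 + 835 = 833)
s(x) = 833 + x (s(x) = x + 833 = 833 + x)
s(1237) - 450515 = (833 + 1237) - 450515 = 2070 - 450515 = -448445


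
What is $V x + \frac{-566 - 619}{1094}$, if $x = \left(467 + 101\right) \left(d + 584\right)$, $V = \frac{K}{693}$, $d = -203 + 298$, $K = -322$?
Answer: $- \frac{19408675043}{108306} \approx -1.792 \cdot 10^{5}$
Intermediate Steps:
$d = 95$
$V = - \frac{46}{99}$ ($V = - \frac{322}{693} = \left(-322\right) \frac{1}{693} = - \frac{46}{99} \approx -0.46465$)
$x = 385672$ ($x = \left(467 + 101\right) \left(95 + 584\right) = 568 \cdot 679 = 385672$)
$V x + \frac{-566 - 619}{1094} = \left(- \frac{46}{99}\right) 385672 + \frac{-566 - 619}{1094} = - \frac{17740912}{99} - \frac{1185}{1094} = - \frac{19408675043}{108306}$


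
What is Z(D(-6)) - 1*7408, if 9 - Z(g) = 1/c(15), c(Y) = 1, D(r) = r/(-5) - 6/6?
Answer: -7400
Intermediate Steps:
D(r) = -1 - r/5 (D(r) = r*(-⅕) - 6*⅙ = -r/5 - 1 = -1 - r/5)
Z(g) = 8 (Z(g) = 9 - 1/1 = 9 - 1*1 = 9 - 1 = 8)
Z(D(-6)) - 1*7408 = 8 - 1*7408 = 8 - 7408 = -7400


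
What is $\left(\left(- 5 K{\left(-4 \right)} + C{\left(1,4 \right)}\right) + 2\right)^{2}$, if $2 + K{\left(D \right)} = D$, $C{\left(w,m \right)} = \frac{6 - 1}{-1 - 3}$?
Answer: $\frac{15129}{16} \approx 945.56$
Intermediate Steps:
$C{\left(w,m \right)} = - \frac{5}{4}$ ($C{\left(w,m \right)} = \frac{5}{-4} = 5 \left(- \frac{1}{4}\right) = - \frac{5}{4}$)
$K{\left(D \right)} = -2 + D$
$\left(\left(- 5 K{\left(-4 \right)} + C{\left(1,4 \right)}\right) + 2\right)^{2} = \left(\left(- 5 \left(-2 - 4\right) - \frac{5}{4}\right) + 2\right)^{2} = \left(\left(\left(-5\right) \left(-6\right) - \frac{5}{4}\right) + 2\right)^{2} = \left(\left(30 - \frac{5}{4}\right) + 2\right)^{2} = \left(\frac{115}{4} + 2\right)^{2} = \left(\frac{123}{4}\right)^{2} = \frac{15129}{16}$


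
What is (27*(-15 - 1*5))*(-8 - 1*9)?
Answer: 9180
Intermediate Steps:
(27*(-15 - 1*5))*(-8 - 1*9) = (27*(-15 - 5))*(-8 - 9) = (27*(-20))*(-17) = -540*(-17) = 9180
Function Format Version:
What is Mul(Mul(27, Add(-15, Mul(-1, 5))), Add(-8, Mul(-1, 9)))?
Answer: 9180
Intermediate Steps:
Mul(Mul(27, Add(-15, Mul(-1, 5))), Add(-8, Mul(-1, 9))) = Mul(Mul(27, Add(-15, -5)), Add(-8, -9)) = Mul(Mul(27, -20), -17) = Mul(-540, -17) = 9180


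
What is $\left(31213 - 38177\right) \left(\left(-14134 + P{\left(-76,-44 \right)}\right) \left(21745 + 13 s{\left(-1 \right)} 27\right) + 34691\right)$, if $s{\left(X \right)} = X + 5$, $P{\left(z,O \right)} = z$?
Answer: $2290547339436$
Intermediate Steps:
$s{\left(X \right)} = 5 + X$
$\left(31213 - 38177\right) \left(\left(-14134 + P{\left(-76,-44 \right)}\right) \left(21745 + 13 s{\left(-1 \right)} 27\right) + 34691\right) = \left(31213 - 38177\right) \left(\left(-14134 - 76\right) \left(21745 + 13 \left(5 - 1\right) 27\right) + 34691\right) = - 6964 \left(- 14210 \left(21745 + 13 \cdot 4 \cdot 27\right) + 34691\right) = - 6964 \left(- 14210 \left(21745 + 52 \cdot 27\right) + 34691\right) = - 6964 \left(- 14210 \left(21745 + 1404\right) + 34691\right) = - 6964 \left(\left(-14210\right) 23149 + 34691\right) = - 6964 \left(-328947290 + 34691\right) = \left(-6964\right) \left(-328912599\right) = 2290547339436$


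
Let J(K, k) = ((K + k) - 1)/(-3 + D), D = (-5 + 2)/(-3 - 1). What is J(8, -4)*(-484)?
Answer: 1936/3 ≈ 645.33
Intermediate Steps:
D = ¾ (D = -3/(-4) = -3*(-¼) = ¾ ≈ 0.75000)
J(K, k) = 4/9 - 4*K/9 - 4*k/9 (J(K, k) = ((K + k) - 1)/(-3 + ¾) = (-1 + K + k)/(-9/4) = (-1 + K + k)*(-4/9) = 4/9 - 4*K/9 - 4*k/9)
J(8, -4)*(-484) = (4/9 - 4/9*8 - 4/9*(-4))*(-484) = (4/9 - 32/9 + 16/9)*(-484) = -4/3*(-484) = 1936/3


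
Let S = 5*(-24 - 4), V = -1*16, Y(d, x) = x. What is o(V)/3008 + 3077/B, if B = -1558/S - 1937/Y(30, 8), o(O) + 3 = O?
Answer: -2592801381/194554432 ≈ -13.327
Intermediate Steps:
V = -16
o(O) = -3 + O
S = -140 (S = 5*(-28) = -140)
B = -64679/280 (B = -1558/(-140) - 1937/8 = -1558*(-1/140) - 1937*⅛ = 779/70 - 1937/8 = -64679/280 ≈ -231.00)
o(V)/3008 + 3077/B = (-3 - 16)/3008 + 3077/(-64679/280) = -19*1/3008 + 3077*(-280/64679) = -19/3008 - 861560/64679 = -2592801381/194554432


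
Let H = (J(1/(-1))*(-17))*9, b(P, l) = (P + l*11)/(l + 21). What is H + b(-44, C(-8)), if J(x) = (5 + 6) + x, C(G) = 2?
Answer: -35212/23 ≈ -1531.0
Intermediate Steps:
b(P, l) = (P + 11*l)/(21 + l)
J(x) = 11 + x
H = -1530 (H = ((11 + 1/(-1))*(-17))*9 = ((11 - 1)*(-17))*9 = (10*(-17))*9 = -170*9 = -1530)
H + b(-44, C(-8)) = -1530 + (-44 + 11*2)/(21 + 2) = -1530 + (-44 + 22)/23 = -1530 + (1/23)*(-22) = -1530 - 22/23 = -35212/23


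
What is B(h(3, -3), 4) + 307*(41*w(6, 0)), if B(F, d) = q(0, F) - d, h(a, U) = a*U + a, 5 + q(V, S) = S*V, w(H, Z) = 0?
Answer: -9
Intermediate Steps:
q(V, S) = -5 + S*V
h(a, U) = a + U*a (h(a, U) = U*a + a = a + U*a)
B(F, d) = -5 - d (B(F, d) = (-5 + F*0) - d = (-5 + 0) - d = -5 - d)
B(h(3, -3), 4) + 307*(41*w(6, 0)) = (-5 - 1*4) + 307*(41*0) = (-5 - 4) + 307*0 = -9 + 0 = -9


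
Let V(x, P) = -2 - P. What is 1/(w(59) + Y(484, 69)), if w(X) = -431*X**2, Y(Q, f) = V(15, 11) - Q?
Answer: -1/1500808 ≈ -6.6631e-7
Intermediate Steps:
Y(Q, f) = -13 - Q (Y(Q, f) = (-2 - 1*11) - Q = (-2 - 11) - Q = -13 - Q)
1/(w(59) + Y(484, 69)) = 1/(-431*59**2 + (-13 - 1*484)) = 1/(-431*3481 + (-13 - 484)) = 1/(-1500311 - 497) = 1/(-1500808) = -1/1500808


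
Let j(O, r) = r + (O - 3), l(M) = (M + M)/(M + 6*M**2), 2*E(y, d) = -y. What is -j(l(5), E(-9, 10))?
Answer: -97/62 ≈ -1.5645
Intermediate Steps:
E(y, d) = -y/2 (E(y, d) = (-y)/2 = -y/2)
l(M) = 2*M/(M + 6*M**2) (l(M) = (2*M)/(M + 6*M**2) = 2*M/(M + 6*M**2))
j(O, r) = -3 + O + r (j(O, r) = r + (-3 + O) = -3 + O + r)
-j(l(5), E(-9, 10)) = -(-3 + 2/(1 + 6*5) - 1/2*(-9)) = -(-3 + 2/(1 + 30) + 9/2) = -(-3 + 2/31 + 9/2) = -1*97/62 = -97/62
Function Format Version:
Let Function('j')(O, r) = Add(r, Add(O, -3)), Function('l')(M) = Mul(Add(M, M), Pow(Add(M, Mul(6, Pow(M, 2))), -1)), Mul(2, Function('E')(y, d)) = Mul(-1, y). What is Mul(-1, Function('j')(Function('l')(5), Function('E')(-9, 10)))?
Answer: Rational(-97, 62) ≈ -1.5645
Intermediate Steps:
Function('E')(y, d) = Mul(Rational(-1, 2), y) (Function('E')(y, d) = Mul(Rational(1, 2), Mul(-1, y)) = Mul(Rational(-1, 2), y))
Function('l')(M) = Mul(2, M, Pow(Add(M, Mul(6, Pow(M, 2))), -1)) (Function('l')(M) = Mul(Mul(2, M), Pow(Add(M, Mul(6, Pow(M, 2))), -1)) = Mul(2, M, Pow(Add(M, Mul(6, Pow(M, 2))), -1)))
Function('j')(O, r) = Add(-3, O, r) (Function('j')(O, r) = Add(r, Add(-3, O)) = Add(-3, O, r))
Mul(-1, Function('j')(Function('l')(5), Function('E')(-9, 10))) = Mul(-1, Add(-3, Mul(2, Pow(Add(1, Mul(6, 5)), -1)), Mul(Rational(-1, 2), -9))) = Mul(-1, Add(-3, Mul(2, Pow(Add(1, 30), -1)), Rational(9, 2))) = Mul(-1, Add(-3, Mul(2, Pow(31, -1)), Rational(9, 2))) = Mul(-1, Add(-3, Mul(2, Rational(1, 31)), Rational(9, 2))) = Mul(-1, Add(-3, Rational(2, 31), Rational(9, 2))) = Mul(-1, Rational(97, 62)) = Rational(-97, 62)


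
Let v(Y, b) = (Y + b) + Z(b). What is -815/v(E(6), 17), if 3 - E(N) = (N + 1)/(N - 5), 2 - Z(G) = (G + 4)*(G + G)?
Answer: 815/699 ≈ 1.1660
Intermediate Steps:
Z(G) = 2 - 2*G*(4 + G) (Z(G) = 2 - (G + 4)*(G + G) = 2 - (4 + G)*2*G = 2 - 2*G*(4 + G))
E(N) = 3 - (1 + N)/(-5 + N) (E(N) = 3 - (N + 1)/(N - 5) = 3 - (1 + N)/(-5 + N))
v(Y, b) = 2 + Y - 7*b - 2*b**2 (v(Y, b) = (Y + b) + (2 - 8*b - 2*b**2) = 2 + Y - 7*b - 2*b**2)
-815/v(E(6), 17) = -815/(2 + 2*(-8 + 6)/(-5 + 6) - 7*17 - 2*17**2) = -815/(2 + 2*(-2)/1 - 119 - 2*289) = -815/(2 + 2*1*(-2) - 119 - 578) = -815/(2 - 4 - 119 - 578) = -815/(-699) = -815*(-1/699) = 815/699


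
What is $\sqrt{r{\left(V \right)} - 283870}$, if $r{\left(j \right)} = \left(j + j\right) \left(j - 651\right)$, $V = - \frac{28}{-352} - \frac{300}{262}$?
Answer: $\frac{i \sqrt{37540179441854}}{11528} \approx 531.49 i$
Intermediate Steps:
$V = - \frac{12283}{11528}$ ($V = \left(-28\right) \left(- \frac{1}{352}\right) - \frac{150}{131} = \frac{7}{88} - \frac{150}{131} = - \frac{12283}{11528} \approx -1.0655$)
$r{\left(j \right)} = 2 j \left(-651 + j\right)$
$\sqrt{r{\left(V \right)} - 283870} = \sqrt{2 \left(- \frac{12283}{11528}\right) \left(-651 - \frac{12283}{11528}\right) - 283870} = \sqrt{2 \left(- \frac{12283}{11528}\right) \left(- \frac{7517011}{11528}\right) - 283870} = \sqrt{\frac{92331446113}{66447392} - 283870} = \sqrt{- \frac{18770089720927}{66447392}} = \frac{i \sqrt{37540179441854}}{11528}$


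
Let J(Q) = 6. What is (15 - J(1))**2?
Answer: 81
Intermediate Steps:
(15 - J(1))**2 = (15 - 1*6)**2 = (15 - 6)**2 = 9**2 = 81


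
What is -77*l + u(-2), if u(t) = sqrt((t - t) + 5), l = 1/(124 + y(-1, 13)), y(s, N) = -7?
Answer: -77/117 + sqrt(5) ≈ 1.5779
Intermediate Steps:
l = 1/117 (l = 1/(124 - 7) = 1/117 ≈ 0.0085470)
u(t) = sqrt(5) (u(t) = sqrt(0 + 5) = sqrt(5))
-77*l + u(-2) = -77*1/117 + sqrt(5) = -77/117 + sqrt(5)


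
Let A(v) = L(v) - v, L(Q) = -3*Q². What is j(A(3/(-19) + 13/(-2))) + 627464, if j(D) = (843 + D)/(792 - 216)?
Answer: 521890452095/831744 ≈ 6.2747e+5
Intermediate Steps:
A(v) = -v - 3*v² (A(v) = -3*v² - v = -v - 3*v²)
j(D) = 281/192 + D/576 (j(D) = (843 + D)/576 = (843 + D)*(1/576) = 281/192 + D/576)
j(A(3/(-19) + 13/(-2))) + 627464 = (281/192 + ((3/(-19) + 13/(-2))*(-1 - 3*(3/(-19) + 13/(-2))))/576) + 627464 = (281/192 + ((3*(-1/19) + 13*(-½))*(-1 - 3*(3*(-1/19) + 13*(-½))))/576) + 627464 = (281/192 + ((-3/19 - 13/2)*(-1 - 3*(-3/19 - 13/2)))/576) + 627464 = (281/192 + (-253*(-1 - 3*(-253/38))/38)/576) + 627464 = (281/192 + (-253*(-1 + 759/38)/38)/576) + 627464 = (281/192 + (-253/38*721/38)/576) + 627464 = (281/192 + (1/576)*(-182413/1444)) + 627464 = (281/192 - 182413/831744) + 627464 = 1034879/831744 + 627464 = 521890452095/831744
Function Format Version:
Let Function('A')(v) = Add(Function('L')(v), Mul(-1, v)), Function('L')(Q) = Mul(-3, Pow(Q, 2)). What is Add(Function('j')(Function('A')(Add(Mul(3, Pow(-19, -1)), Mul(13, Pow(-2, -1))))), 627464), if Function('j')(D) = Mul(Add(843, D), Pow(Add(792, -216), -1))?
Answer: Rational(521890452095, 831744) ≈ 6.2747e+5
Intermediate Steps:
Function('A')(v) = Add(Mul(-1, v), Mul(-3, Pow(v, 2))) (Function('A')(v) = Add(Mul(-3, Pow(v, 2)), Mul(-1, v)) = Add(Mul(-1, v), Mul(-3, Pow(v, 2))))
Function('j')(D) = Add(Rational(281, 192), Mul(Rational(1, 576), D)) (Function('j')(D) = Mul(Add(843, D), Pow(576, -1)) = Mul(Add(843, D), Rational(1, 576)) = Add(Rational(281, 192), Mul(Rational(1, 576), D)))
Add(Function('j')(Function('A')(Add(Mul(3, Pow(-19, -1)), Mul(13, Pow(-2, -1))))), 627464) = Add(Add(Rational(281, 192), Mul(Rational(1, 576), Mul(Add(Mul(3, Pow(-19, -1)), Mul(13, Pow(-2, -1))), Add(-1, Mul(-3, Add(Mul(3, Pow(-19, -1)), Mul(13, Pow(-2, -1)))))))), 627464) = Add(Add(Rational(281, 192), Mul(Rational(1, 576), Mul(Add(Mul(3, Rational(-1, 19)), Mul(13, Rational(-1, 2))), Add(-1, Mul(-3, Add(Mul(3, Rational(-1, 19)), Mul(13, Rational(-1, 2)))))))), 627464) = Add(Add(Rational(281, 192), Mul(Rational(1, 576), Mul(Add(Rational(-3, 19), Rational(-13, 2)), Add(-1, Mul(-3, Add(Rational(-3, 19), Rational(-13, 2))))))), 627464) = Add(Add(Rational(281, 192), Mul(Rational(1, 576), Mul(Rational(-253, 38), Add(-1, Mul(-3, Rational(-253, 38)))))), 627464) = Add(Add(Rational(281, 192), Mul(Rational(1, 576), Mul(Rational(-253, 38), Add(-1, Rational(759, 38))))), 627464) = Add(Add(Rational(281, 192), Mul(Rational(1, 576), Mul(Rational(-253, 38), Rational(721, 38)))), 627464) = Add(Add(Rational(281, 192), Mul(Rational(1, 576), Rational(-182413, 1444))), 627464) = Add(Add(Rational(281, 192), Rational(-182413, 831744)), 627464) = Add(Rational(1034879, 831744), 627464) = Rational(521890452095, 831744)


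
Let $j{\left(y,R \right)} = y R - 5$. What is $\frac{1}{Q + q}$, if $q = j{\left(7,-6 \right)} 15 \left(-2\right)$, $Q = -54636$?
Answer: $- \frac{1}{53226} \approx -1.8788 \cdot 10^{-5}$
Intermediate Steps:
$j{\left(y,R \right)} = -5 + R y$ ($j{\left(y,R \right)} = R y - 5 = -5 + R y$)
$q = 1410$ ($q = \left(-5 - 42\right) 15 \left(-2\right) = \left(-47\right) 15 \left(-2\right) = \left(-705\right) \left(-2\right) = 1410$)
$\frac{1}{Q + q} = \frac{1}{-54636 + 1410} = \frac{1}{-53226} = - \frac{1}{53226}$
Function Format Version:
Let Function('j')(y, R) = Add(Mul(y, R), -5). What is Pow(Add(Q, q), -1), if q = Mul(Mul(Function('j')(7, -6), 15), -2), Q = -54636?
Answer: Rational(-1, 53226) ≈ -1.8788e-5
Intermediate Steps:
Function('j')(y, R) = Add(-5, Mul(R, y)) (Function('j')(y, R) = Add(Mul(R, y), -5) = Add(-5, Mul(R, y)))
q = 1410 (q = Mul(Mul(Add(-5, Mul(-6, 7)), 15), -2) = Mul(Mul(Add(-5, -42), 15), -2) = Mul(Mul(-47, 15), -2) = Mul(-705, -2) = 1410)
Pow(Add(Q, q), -1) = Pow(Add(-54636, 1410), -1) = Pow(-53226, -1) = Rational(-1, 53226)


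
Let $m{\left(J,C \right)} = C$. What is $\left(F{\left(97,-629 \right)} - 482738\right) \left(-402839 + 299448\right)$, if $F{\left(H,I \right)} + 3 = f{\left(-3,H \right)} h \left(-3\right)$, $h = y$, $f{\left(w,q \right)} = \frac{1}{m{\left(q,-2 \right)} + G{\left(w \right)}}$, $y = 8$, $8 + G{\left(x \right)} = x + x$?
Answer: $\frac{99821839289}{2} \approx 4.9911 \cdot 10^{10}$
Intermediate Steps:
$G{\left(x \right)} = -8 + 2 x$ ($G{\left(x \right)} = -8 + \left(x + x\right) = -8 + 2 x$)
$f{\left(w,q \right)} = \frac{1}{-10 + 2 w}$ ($f{\left(w,q \right)} = \frac{1}{-2 + \left(-8 + 2 w\right)} = \frac{1}{-10 + 2 w}$)
$h = 8$
$F{\left(H,I \right)} = - \frac{3}{2}$ ($F{\left(H,I \right)} = -3 + \frac{1}{2 \left(-5 - 3\right)} 8 \left(-3\right) = -3 + \frac{1}{2 \left(-8\right)} 8 \left(-3\right) = -3 + \frac{1}{2} \left(- \frac{1}{8}\right) 8 \left(-3\right) = -3 + \left(- \frac{1}{16}\right) 8 \left(-3\right) = -3 - - \frac{3}{2} = -3 + \frac{3}{2} = - \frac{3}{2}$)
$\left(F{\left(97,-629 \right)} - 482738\right) \left(-402839 + 299448\right) = \left(- \frac{3}{2} - 482738\right) \left(-402839 + 299448\right) = \left(- \frac{965479}{2}\right) \left(-103391\right) = \frac{99821839289}{2}$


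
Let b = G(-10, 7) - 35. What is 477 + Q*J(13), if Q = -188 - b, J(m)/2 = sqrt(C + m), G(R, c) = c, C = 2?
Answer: 477 - 320*sqrt(15) ≈ -762.35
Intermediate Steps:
J(m) = 2*sqrt(2 + m)
b = -28 (b = 7 - 35 = -28)
Q = -160 (Q = -188 - 1*(-28) = -188 + 28 = -160)
477 + Q*J(13) = 477 - 320*sqrt(2 + 13) = 477 - 320*sqrt(15)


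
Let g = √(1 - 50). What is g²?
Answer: -49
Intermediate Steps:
g = 7*I (g = √(-49) = 7*I ≈ 7.0*I)
g² = (7*I)² = -49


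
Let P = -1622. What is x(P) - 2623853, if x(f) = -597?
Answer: -2624450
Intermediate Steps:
x(P) - 2623853 = -597 - 2623853 = -2624450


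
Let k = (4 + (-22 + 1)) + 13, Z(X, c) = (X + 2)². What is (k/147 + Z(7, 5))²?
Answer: 141681409/21609 ≈ 6556.6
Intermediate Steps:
Z(X, c) = (2 + X)²
k = -4 (k = (4 - 21) + 13 = -17 + 13 = -4)
(k/147 + Z(7, 5))² = (-4/147 + (2 + 7)²)² = (-4*1/147 + 9²)² = (-4/147 + 81)² = (11903/147)² = 141681409/21609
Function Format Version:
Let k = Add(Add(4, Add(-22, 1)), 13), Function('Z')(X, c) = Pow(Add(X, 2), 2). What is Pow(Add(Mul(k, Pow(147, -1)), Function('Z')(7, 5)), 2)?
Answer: Rational(141681409, 21609) ≈ 6556.6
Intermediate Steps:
Function('Z')(X, c) = Pow(Add(2, X), 2)
k = -4 (k = Add(Add(4, -21), 13) = Add(-17, 13) = -4)
Pow(Add(Mul(k, Pow(147, -1)), Function('Z')(7, 5)), 2) = Pow(Add(Mul(-4, Pow(147, -1)), Pow(Add(2, 7), 2)), 2) = Pow(Add(Mul(-4, Rational(1, 147)), Pow(9, 2)), 2) = Pow(Add(Rational(-4, 147), 81), 2) = Pow(Rational(11903, 147), 2) = Rational(141681409, 21609)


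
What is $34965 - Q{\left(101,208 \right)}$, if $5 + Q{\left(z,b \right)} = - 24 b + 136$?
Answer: $39826$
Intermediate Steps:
$Q{\left(z,b \right)} = 131 - 24 b$ ($Q{\left(z,b \right)} = -5 - \left(-136 + 24 b\right) = 131 - 24 b$)
$34965 - Q{\left(101,208 \right)} = 34965 - \left(131 - 4992\right) = 34965 - -4861 = 34965 + 4861 = 39826$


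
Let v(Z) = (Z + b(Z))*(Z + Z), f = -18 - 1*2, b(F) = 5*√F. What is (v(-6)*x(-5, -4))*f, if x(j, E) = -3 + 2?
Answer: 1440 - 1200*I*√6 ≈ 1440.0 - 2939.4*I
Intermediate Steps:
x(j, E) = -1
f = -20 (f = -18 - 2 = -20)
v(Z) = 2*Z*(Z + 5*√Z) (v(Z) = (Z + 5*√Z)*(Z + Z) = (Z + 5*√Z)*(2*Z) = 2*Z*(Z + 5*√Z))
(v(-6)*x(-5, -4))*f = ((2*(-6)*(-6 + 5*√(-6)))*(-1))*(-20) = ((2*(-6)*(-6 + 5*(I*√6)))*(-1))*(-20) = ((2*(-6)*(-6 + 5*I*√6))*(-1))*(-20) = ((72 - 60*I*√6)*(-1))*(-20) = (-72 + 60*I*√6)*(-20) = 1440 - 1200*I*√6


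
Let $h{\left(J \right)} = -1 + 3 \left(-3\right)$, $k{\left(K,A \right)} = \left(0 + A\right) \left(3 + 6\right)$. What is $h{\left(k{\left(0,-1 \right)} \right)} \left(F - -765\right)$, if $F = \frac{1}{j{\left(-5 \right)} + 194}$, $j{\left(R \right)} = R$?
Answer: $- \frac{1445860}{189} \approx -7650.1$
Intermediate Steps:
$k{\left(K,A \right)} = 9 A$ ($k{\left(K,A \right)} = A 9 = 9 A$)
$h{\left(J \right)} = -10$ ($h{\left(J \right)} = -1 - 9 = -10$)
$F = \frac{1}{189}$ ($F = \frac{1}{-5 + 194} = \frac{1}{189} \approx 0.005291$)
$h{\left(k{\left(0,-1 \right)} \right)} \left(F - -765\right) = - 10 \left(\frac{1}{189} - -765\right) = - 10 \left(\frac{1}{189} + 765\right) = \left(-10\right) \frac{144586}{189} = - \frac{1445860}{189}$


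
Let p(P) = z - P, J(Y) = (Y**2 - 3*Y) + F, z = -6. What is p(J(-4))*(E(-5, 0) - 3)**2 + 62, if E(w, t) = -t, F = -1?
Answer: -235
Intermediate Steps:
J(Y) = -1 + Y**2 - 3*Y (J(Y) = (Y**2 - 3*Y) - 1 = -1 + Y**2 - 3*Y)
p(P) = -6 - P
p(J(-4))*(E(-5, 0) - 3)**2 + 62 = (-6 - (-1 + (-4)**2 - 3*(-4)))*(-1*0 - 3)**2 + 62 = (-6 - (-1 + 16 + 12))*(0 - 3)**2 + 62 = (-6 - 1*27)*(-3)**2 + 62 = (-6 - 27)*9 + 62 = -33*9 + 62 = -297 + 62 = -235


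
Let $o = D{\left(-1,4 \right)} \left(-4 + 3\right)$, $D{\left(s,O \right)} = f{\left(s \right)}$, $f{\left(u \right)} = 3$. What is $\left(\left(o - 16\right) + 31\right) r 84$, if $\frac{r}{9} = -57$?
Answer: $-517104$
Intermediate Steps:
$D{\left(s,O \right)} = 3$
$o = -3$ ($o = 3 \left(-4 + 3\right) = 3 \left(-1\right) = -3$)
$r = -513$ ($r = 9 \left(-57\right) = -513$)
$\left(\left(o - 16\right) + 31\right) r 84 = \left(\left(-3 - 16\right) + 31\right) \left(-513\right) 84 = \left(-19 + 31\right) \left(-513\right) 84 = 12 \left(-513\right) 84 = \left(-6156\right) 84 = -517104$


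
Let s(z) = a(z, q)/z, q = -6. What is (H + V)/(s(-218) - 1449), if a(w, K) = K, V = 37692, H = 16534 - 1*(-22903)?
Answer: -8407061/157938 ≈ -53.230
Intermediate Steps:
H = 39437 (H = 16534 + 22903 = 39437)
s(z) = -6/z
(H + V)/(s(-218) - 1449) = (39437 + 37692)/(-6/(-218) - 1449) = 77129/(-6*(-1/218) - 1449) = 77129/(3/109 - 1449) = 77129/(-157938/109) = 77129*(-109/157938) = -8407061/157938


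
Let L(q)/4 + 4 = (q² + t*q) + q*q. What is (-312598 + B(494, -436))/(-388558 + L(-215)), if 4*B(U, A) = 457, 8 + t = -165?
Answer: -1249935/520024 ≈ -2.4036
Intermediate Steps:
t = -173 (t = -8 - 165 = -173)
B(U, A) = 457/4 (B(U, A) = (¼)*457 = 457/4)
L(q) = -16 - 692*q + 8*q² (L(q) = -16 + 4*((q² - 173*q) + q*q) = -16 + 4*((q² - 173*q) + q²) = -16 + 4*(-173*q + 2*q²) = -16 + (-692*q + 8*q²) = -16 - 692*q + 8*q²)
(-312598 + B(494, -436))/(-388558 + L(-215)) = (-312598 + 457/4)/(-388558 + (-16 - 692*(-215) + 8*(-215)²)) = -1249935/(4*(-388558 + (-16 + 148780 + 8*46225))) = -1249935/(4*(-388558 + (-16 + 148780 + 369800))) = -1249935/(4*(-388558 + 518564)) = -1249935/4/130006 = -1249935/4*1/130006 = -1249935/520024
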